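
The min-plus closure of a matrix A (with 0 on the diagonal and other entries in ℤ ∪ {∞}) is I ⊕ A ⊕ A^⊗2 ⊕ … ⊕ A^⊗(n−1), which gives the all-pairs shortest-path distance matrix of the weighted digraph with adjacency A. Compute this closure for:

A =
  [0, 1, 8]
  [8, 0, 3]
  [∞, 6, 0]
Closure =
  [0, 1, 4]
  [8, 0, 3]
  [14, 6, 0]

This is the Floyd-Warshall all-pairs shortest-path computation. For each intermediate vertex k = 0, 1, …, 2, update dist[i][j] ← min(dist[i][j], dist[i][k] + dist[k][j]). The final matrix gives, for each (i, j), the minimum total weight of any directed path from i to j (possibly empty when i = j).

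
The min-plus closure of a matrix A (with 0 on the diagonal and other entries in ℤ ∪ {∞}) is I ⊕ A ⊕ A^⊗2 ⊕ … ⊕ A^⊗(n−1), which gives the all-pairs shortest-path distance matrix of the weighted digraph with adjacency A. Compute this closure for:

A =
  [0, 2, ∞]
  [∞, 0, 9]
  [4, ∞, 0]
Closure =
  [0, 2, 11]
  [13, 0, 9]
  [4, 6, 0]

This is the Floyd-Warshall all-pairs shortest-path computation. For each intermediate vertex k = 0, 1, …, 2, update dist[i][j] ← min(dist[i][j], dist[i][k] + dist[k][j]). The final matrix gives, for each (i, j), the minimum total weight of any directed path from i to j (possibly empty when i = j).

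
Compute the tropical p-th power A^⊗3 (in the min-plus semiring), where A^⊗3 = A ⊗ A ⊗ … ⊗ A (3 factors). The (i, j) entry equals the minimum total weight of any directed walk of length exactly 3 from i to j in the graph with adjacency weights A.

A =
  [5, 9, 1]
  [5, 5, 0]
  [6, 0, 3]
A^⊗3 =
  [6, 4, 1]
  [5, 3, 0]
  [6, 0, 3]

Each entry (A^⊗3)_ij equals the minimum over all length-3 walks i = v_0 → v_1 → … → v_3 = j of Σ_t A[v_t][v_{t+1}]. For example, for (i, j) = (0, 2) we minimise over 9 possible intermediate vertex sequences; the minimum is 1, attained along the walk 0 → 2 → 1 → 2.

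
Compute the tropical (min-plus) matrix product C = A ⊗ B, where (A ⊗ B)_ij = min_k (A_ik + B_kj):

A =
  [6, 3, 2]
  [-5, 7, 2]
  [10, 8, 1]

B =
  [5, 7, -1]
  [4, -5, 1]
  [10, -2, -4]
A ⊗ B =
  [7, -2, -2]
  [0, 0, -6]
  [11, -1, -3]

Apply the min-plus product entry-by-entry:
  C[0][0] = min over k of (A[0][0] + B[0][0] = 6 + 5 = 11, A[0][1] + B[1][0] = 3 + 4 = 7, A[0][2] + B[2][0] = 2 + 10 = 12) = 7 (attained at k = 1)
  C[0][1] = min over k of (A[0][0] + B[0][1] = 6 + 7 = 13, A[0][1] + B[1][1] = 3 + -5 = -2, A[0][2] + B[2][1] = 2 + -2 = 0) = -2 (attained at k = 1)
  C[0][2] = min over k of (A[0][0] + B[0][2] = 6 + -1 = 5, A[0][1] + B[1][2] = 3 + 1 = 4, A[0][2] + B[2][2] = 2 + -4 = -2) = -2 (attained at k = 2)
  C[1][0] = min over k of (A[1][0] + B[0][0] = -5 + 5 = 0, A[1][1] + B[1][0] = 7 + 4 = 11, A[1][2] + B[2][0] = 2 + 10 = 12) = 0 (attained at k = 0)
  C[1][1] = min over k of (A[1][0] + B[0][1] = -5 + 7 = 2, A[1][1] + B[1][1] = 7 + -5 = 2, A[1][2] + B[2][1] = 2 + -2 = 0) = 0 (attained at k = 2)
  C[1][2] = min over k of (A[1][0] + B[0][2] = -5 + -1 = -6, A[1][1] + B[1][2] = 7 + 1 = 8, A[1][2] + B[2][2] = 2 + -4 = -2) = -6 (attained at k = 0)
  C[2][0] = min over k of (A[2][0] + B[0][0] = 10 + 5 = 15, A[2][1] + B[1][0] = 8 + 4 = 12, A[2][2] + B[2][0] = 1 + 10 = 11) = 11 (attained at k = 2)
  C[2][1] = min over k of (A[2][0] + B[0][1] = 10 + 7 = 17, A[2][1] + B[1][1] = 8 + -5 = 3, A[2][2] + B[2][1] = 1 + -2 = -1) = -1 (attained at k = 2)
  C[2][2] = min over k of (A[2][0] + B[0][2] = 10 + -1 = 9, A[2][1] + B[1][2] = 8 + 1 = 9, A[2][2] + B[2][2] = 1 + -4 = -3) = -3 (attained at k = 2)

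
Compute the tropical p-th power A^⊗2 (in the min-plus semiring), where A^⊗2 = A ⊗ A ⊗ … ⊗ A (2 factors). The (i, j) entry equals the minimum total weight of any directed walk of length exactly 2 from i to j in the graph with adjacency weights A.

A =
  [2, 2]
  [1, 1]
A^⊗2 =
  [3, 3]
  [2, 2]

Each entry (A^⊗2)_ij equals the minimum over all length-2 walks i = v_0 → v_1 → … → v_2 = j of Σ_t A[v_t][v_{t+1}]. For example, for (i, j) = (0, 1) we minimise over 2 possible intermediate vertex sequences; the minimum is 3, attained along the walk 0 → 1 → 1.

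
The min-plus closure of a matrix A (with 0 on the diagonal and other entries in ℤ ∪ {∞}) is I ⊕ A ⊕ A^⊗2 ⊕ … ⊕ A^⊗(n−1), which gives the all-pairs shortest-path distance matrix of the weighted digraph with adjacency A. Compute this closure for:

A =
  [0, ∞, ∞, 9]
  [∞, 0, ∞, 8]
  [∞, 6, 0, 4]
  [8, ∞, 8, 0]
Closure =
  [0, 23, 17, 9]
  [16, 0, 16, 8]
  [12, 6, 0, 4]
  [8, 14, 8, 0]

This is the Floyd-Warshall all-pairs shortest-path computation. For each intermediate vertex k = 0, 1, …, 3, update dist[i][j] ← min(dist[i][j], dist[i][k] + dist[k][j]). The final matrix gives, for each (i, j), the minimum total weight of any directed path from i to j (possibly empty when i = j).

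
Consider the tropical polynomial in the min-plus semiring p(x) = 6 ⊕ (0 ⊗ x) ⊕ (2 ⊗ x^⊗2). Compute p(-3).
p(-3) = -4

A tropical monomial a ⊗ x^⊗i evaluates to a + i · x. Evaluating each term at x = -3:
  Term 0 contributes 6 + 0 · -3 = 6
  Term 1 contributes 0 + 1 · -3 = -3
  Term 2 contributes 2 + 2 · -3 = -4
p(-3) = ⊕ of these = min[6, -3, -4] = -4.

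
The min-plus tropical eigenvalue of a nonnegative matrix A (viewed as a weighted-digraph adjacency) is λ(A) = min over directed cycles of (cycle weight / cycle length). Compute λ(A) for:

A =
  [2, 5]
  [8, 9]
λ(A) = 2

Enumerate directed cycles and compute their means (weight / length). Sample:
  cycle 0 → 0: weight = 2, length = 1, mean = 2/1 ≈ 2.000
  cycle 1 → 1: weight = 9, length = 1, mean = 9/1 ≈ 9.000
  cycle 0 → 1 → 0: weight = 13, length = 2, mean = 13/2 ≈ 6.500
  cycle 1 → 0 → 1: weight = 13, length = 2, mean = 13/2 ≈ 6.500
Minimum mean = 2.000, attained e.g. along the cycle 0 → 0 with weight 2 and length 1. So λ(A) = 2/1 = 2.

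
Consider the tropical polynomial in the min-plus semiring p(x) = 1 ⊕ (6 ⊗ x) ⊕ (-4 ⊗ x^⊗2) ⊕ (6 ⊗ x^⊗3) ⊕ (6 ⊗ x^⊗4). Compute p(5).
p(5) = 1

A tropical monomial a ⊗ x^⊗i evaluates to a + i · x. Evaluating each term at x = 5:
  Term 0 contributes 1 + 0 · 5 = 1
  Term 1 contributes 6 + 1 · 5 = 11
  Term 2 contributes -4 + 2 · 5 = 6
  Term 3 contributes 6 + 3 · 5 = 21
  Term 4 contributes 6 + 4 · 5 = 26
p(5) = ⊕ of these = min[1, 11, 6, 21, 26] = 1.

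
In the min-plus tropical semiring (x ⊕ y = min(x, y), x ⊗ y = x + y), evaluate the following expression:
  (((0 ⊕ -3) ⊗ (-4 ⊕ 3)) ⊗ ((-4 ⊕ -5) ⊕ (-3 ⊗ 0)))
(((0 ⊕ -3) ⊗ (-4 ⊕ 3)) ⊗ ((-4 ⊕ -5) ⊕ (-3 ⊗ 0))) = -12

Expand innermost to outermost. Recall ⊕ takes the minimum of its arguments and ⊗ takes their sum. Working out the expression (((0 ⊕ -3) ⊗ (-4 ⊕ 3)) ⊗ ((-4 ⊕ -5) ⊕ (-3 ⊗ 0))) gives -12.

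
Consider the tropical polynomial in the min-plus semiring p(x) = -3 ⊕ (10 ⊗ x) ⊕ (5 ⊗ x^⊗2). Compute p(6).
p(6) = -3

A tropical monomial a ⊗ x^⊗i evaluates to a + i · x. Evaluating each term at x = 6:
  Term 0 contributes -3 + 0 · 6 = -3
  Term 1 contributes 10 + 1 · 6 = 16
  Term 2 contributes 5 + 2 · 6 = 17
p(6) = ⊕ of these = min[-3, 16, 17] = -3.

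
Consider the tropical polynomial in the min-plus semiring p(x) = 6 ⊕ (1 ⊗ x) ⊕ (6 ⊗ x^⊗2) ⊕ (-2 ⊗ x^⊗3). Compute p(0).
p(0) = -2

A tropical monomial a ⊗ x^⊗i evaluates to a + i · x. Evaluating each term at x = 0:
  Term 0 contributes 6 + 0 · 0 = 6
  Term 1 contributes 1 + 1 · 0 = 1
  Term 2 contributes 6 + 2 · 0 = 6
  Term 3 contributes -2 + 3 · 0 = -2
p(0) = ⊕ of these = min[6, 1, 6, -2] = -2.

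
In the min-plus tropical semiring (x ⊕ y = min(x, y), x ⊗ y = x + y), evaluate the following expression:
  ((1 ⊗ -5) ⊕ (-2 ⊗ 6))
((1 ⊗ -5) ⊕ (-2 ⊗ 6)) = -4

Expand innermost to outermost. Recall ⊕ takes the minimum of its arguments and ⊗ takes their sum. Working out the expression ((1 ⊗ -5) ⊕ (-2 ⊗ 6)) gives -4.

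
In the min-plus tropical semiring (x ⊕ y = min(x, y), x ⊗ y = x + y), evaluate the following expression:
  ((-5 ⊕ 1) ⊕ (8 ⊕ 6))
((-5 ⊕ 1) ⊕ (8 ⊕ 6)) = -5

Expand innermost to outermost. Recall ⊕ takes the minimum of its arguments and ⊗ takes their sum. Working out the expression ((-5 ⊕ 1) ⊕ (8 ⊕ 6)) gives -5.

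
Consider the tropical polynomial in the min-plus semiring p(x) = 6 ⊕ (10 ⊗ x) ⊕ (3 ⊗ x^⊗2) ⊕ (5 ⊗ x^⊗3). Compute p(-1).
p(-1) = 1

A tropical monomial a ⊗ x^⊗i evaluates to a + i · x. Evaluating each term at x = -1:
  Term 0 contributes 6 + 0 · -1 = 6
  Term 1 contributes 10 + 1 · -1 = 9
  Term 2 contributes 3 + 2 · -1 = 1
  Term 3 contributes 5 + 3 · -1 = 2
p(-1) = ⊕ of these = min[6, 9, 1, 2] = 1.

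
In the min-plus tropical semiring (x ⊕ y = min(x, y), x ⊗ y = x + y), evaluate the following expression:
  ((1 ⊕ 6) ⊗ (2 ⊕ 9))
((1 ⊕ 6) ⊗ (2 ⊕ 9)) = 3

Expand innermost to outermost. Recall ⊕ takes the minimum of its arguments and ⊗ takes their sum. Working out the expression ((1 ⊕ 6) ⊗ (2 ⊕ 9)) gives 3.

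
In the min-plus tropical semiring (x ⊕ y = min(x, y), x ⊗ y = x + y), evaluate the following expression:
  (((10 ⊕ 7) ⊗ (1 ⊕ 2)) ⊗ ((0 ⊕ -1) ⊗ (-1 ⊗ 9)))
(((10 ⊕ 7) ⊗ (1 ⊕ 2)) ⊗ ((0 ⊕ -1) ⊗ (-1 ⊗ 9))) = 15

Expand innermost to outermost. Recall ⊕ takes the minimum of its arguments and ⊗ takes their sum. Working out the expression (((10 ⊕ 7) ⊗ (1 ⊕ 2)) ⊗ ((0 ⊕ -1) ⊗ (-1 ⊗ 9))) gives 15.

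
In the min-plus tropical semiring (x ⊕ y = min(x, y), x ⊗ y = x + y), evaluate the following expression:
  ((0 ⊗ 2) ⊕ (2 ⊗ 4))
((0 ⊗ 2) ⊕ (2 ⊗ 4)) = 2

Expand innermost to outermost. Recall ⊕ takes the minimum of its arguments and ⊗ takes their sum. Working out the expression ((0 ⊗ 2) ⊕ (2 ⊗ 4)) gives 2.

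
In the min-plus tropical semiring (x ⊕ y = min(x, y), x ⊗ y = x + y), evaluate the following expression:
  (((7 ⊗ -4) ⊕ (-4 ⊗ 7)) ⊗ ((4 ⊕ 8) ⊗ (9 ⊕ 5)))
(((7 ⊗ -4) ⊕ (-4 ⊗ 7)) ⊗ ((4 ⊕ 8) ⊗ (9 ⊕ 5))) = 12

Expand innermost to outermost. Recall ⊕ takes the minimum of its arguments and ⊗ takes their sum. Working out the expression (((7 ⊗ -4) ⊕ (-4 ⊗ 7)) ⊗ ((4 ⊕ 8) ⊗ (9 ⊕ 5))) gives 12.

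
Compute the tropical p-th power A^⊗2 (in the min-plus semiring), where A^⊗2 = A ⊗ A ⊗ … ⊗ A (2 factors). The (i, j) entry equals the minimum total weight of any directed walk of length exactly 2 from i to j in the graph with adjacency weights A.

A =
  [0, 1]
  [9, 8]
A^⊗2 =
  [0, 1]
  [9, 10]

Each entry (A^⊗2)_ij equals the minimum over all length-2 walks i = v_0 → v_1 → … → v_2 = j of Σ_t A[v_t][v_{t+1}]. For example, for (i, j) = (0, 1) we minimise over 2 possible intermediate vertex sequences; the minimum is 1, attained along the walk 0 → 0 → 1.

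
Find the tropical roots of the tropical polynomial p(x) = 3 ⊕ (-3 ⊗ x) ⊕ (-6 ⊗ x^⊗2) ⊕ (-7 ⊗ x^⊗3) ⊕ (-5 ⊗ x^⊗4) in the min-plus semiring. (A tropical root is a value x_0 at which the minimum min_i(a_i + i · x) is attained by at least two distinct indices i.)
Roots: {-2, 1, 3, 6}

Each tropical root is a break point of the lower envelope of the lines y = a_i + i · x (there are 5 lines, with slopes 0, 1, ..., 4). Only the lines that attain the minimum somewhere contribute to roots; other lines are dominated. Here the surviving (envelope) indices are i = 4, i = 3, i = 2, i = 1, i = 0.
Intersections between consecutive envelope lines give the roots: for adjacent envelope indices i < j the intersection is x = (a_i − a_j) / (j − i). Reading off the sorted break points: {-2, 1, 3, 6}.
Verification: at each break x_0, at least two indices attain the minimum of min_i(a_i + i · x_0).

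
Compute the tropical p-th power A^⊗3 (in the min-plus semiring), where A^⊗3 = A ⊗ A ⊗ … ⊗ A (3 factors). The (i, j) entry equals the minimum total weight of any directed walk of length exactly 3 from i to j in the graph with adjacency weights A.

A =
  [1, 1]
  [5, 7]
A^⊗3 =
  [3, 3]
  [7, 7]

Each entry (A^⊗3)_ij equals the minimum over all length-3 walks i = v_0 → v_1 → … → v_3 = j of Σ_t A[v_t][v_{t+1}]. For example, for (i, j) = (0, 1) we minimise over 4 possible intermediate vertex sequences; the minimum is 3, attained along the walk 0 → 0 → 0 → 1.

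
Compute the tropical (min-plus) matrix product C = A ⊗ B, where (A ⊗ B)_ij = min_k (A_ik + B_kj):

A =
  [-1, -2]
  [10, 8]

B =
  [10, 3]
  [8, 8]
A ⊗ B =
  [6, 2]
  [16, 13]

Apply the min-plus product entry-by-entry:
  C[0][0] = min over k of (A[0][0] + B[0][0] = -1 + 10 = 9, A[0][1] + B[1][0] = -2 + 8 = 6) = 6 (attained at k = 1)
  C[0][1] = min over k of (A[0][0] + B[0][1] = -1 + 3 = 2, A[0][1] + B[1][1] = -2 + 8 = 6) = 2 (attained at k = 0)
  C[1][0] = min over k of (A[1][0] + B[0][0] = 10 + 10 = 20, A[1][1] + B[1][0] = 8 + 8 = 16) = 16 (attained at k = 1)
  C[1][1] = min over k of (A[1][0] + B[0][1] = 10 + 3 = 13, A[1][1] + B[1][1] = 8 + 8 = 16) = 13 (attained at k = 0)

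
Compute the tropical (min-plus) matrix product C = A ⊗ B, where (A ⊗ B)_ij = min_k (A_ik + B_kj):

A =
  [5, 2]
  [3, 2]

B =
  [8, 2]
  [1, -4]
A ⊗ B =
  [3, -2]
  [3, -2]

Apply the min-plus product entry-by-entry:
  C[0][0] = min over k of (A[0][0] + B[0][0] = 5 + 8 = 13, A[0][1] + B[1][0] = 2 + 1 = 3) = 3 (attained at k = 1)
  C[0][1] = min over k of (A[0][0] + B[0][1] = 5 + 2 = 7, A[0][1] + B[1][1] = 2 + -4 = -2) = -2 (attained at k = 1)
  C[1][0] = min over k of (A[1][0] + B[0][0] = 3 + 8 = 11, A[1][1] + B[1][0] = 2 + 1 = 3) = 3 (attained at k = 1)
  C[1][1] = min over k of (A[1][0] + B[0][1] = 3 + 2 = 5, A[1][1] + B[1][1] = 2 + -4 = -2) = -2 (attained at k = 1)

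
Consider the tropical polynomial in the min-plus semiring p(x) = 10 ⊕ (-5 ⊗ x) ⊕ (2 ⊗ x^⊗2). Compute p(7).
p(7) = 2

A tropical monomial a ⊗ x^⊗i evaluates to a + i · x. Evaluating each term at x = 7:
  Term 0 contributes 10 + 0 · 7 = 10
  Term 1 contributes -5 + 1 · 7 = 2
  Term 2 contributes 2 + 2 · 7 = 16
p(7) = ⊕ of these = min[10, 2, 16] = 2.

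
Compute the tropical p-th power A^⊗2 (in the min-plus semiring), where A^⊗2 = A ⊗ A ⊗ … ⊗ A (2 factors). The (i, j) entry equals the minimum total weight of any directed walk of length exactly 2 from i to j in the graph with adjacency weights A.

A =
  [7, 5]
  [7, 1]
A^⊗2 =
  [12, 6]
  [8, 2]

Each entry (A^⊗2)_ij equals the minimum over all length-2 walks i = v_0 → v_1 → … → v_2 = j of Σ_t A[v_t][v_{t+1}]. For example, for (i, j) = (0, 1) we minimise over 2 possible intermediate vertex sequences; the minimum is 6, attained along the walk 0 → 1 → 1.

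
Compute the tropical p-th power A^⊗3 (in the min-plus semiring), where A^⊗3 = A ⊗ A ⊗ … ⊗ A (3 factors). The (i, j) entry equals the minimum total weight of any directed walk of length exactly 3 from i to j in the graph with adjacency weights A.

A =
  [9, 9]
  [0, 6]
A^⊗3 =
  [15, 18]
  [9, 15]

Each entry (A^⊗3)_ij equals the minimum over all length-3 walks i = v_0 → v_1 → … → v_3 = j of Σ_t A[v_t][v_{t+1}]. For example, for (i, j) = (0, 1) we minimise over 4 possible intermediate vertex sequences; the minimum is 18, attained along the walk 0 → 1 → 0 → 1.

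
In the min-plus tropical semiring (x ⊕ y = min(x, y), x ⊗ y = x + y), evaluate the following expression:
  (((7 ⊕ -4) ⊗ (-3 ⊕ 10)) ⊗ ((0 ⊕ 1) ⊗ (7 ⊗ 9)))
(((7 ⊕ -4) ⊗ (-3 ⊕ 10)) ⊗ ((0 ⊕ 1) ⊗ (7 ⊗ 9))) = 9

Expand innermost to outermost. Recall ⊕ takes the minimum of its arguments and ⊗ takes their sum. Working out the expression (((7 ⊕ -4) ⊗ (-3 ⊕ 10)) ⊗ ((0 ⊕ 1) ⊗ (7 ⊗ 9))) gives 9.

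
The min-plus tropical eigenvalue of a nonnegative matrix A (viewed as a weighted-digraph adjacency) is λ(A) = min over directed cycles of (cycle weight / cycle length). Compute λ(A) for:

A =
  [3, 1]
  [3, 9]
λ(A) = 2

Enumerate directed cycles and compute their means (weight / length). Sample:
  cycle 0 → 0: weight = 3, length = 1, mean = 3/1 ≈ 3.000
  cycle 1 → 1: weight = 9, length = 1, mean = 9/1 ≈ 9.000
  cycle 0 → 1 → 0: weight = 4, length = 2, mean = 4/2 ≈ 2.000
  cycle 1 → 0 → 1: weight = 4, length = 2, mean = 4/2 ≈ 2.000
Minimum mean = 2.000, attained e.g. along the cycle 0 → 1 → 0 with weight 4 and length 2. So λ(A) = 4/2 = 2.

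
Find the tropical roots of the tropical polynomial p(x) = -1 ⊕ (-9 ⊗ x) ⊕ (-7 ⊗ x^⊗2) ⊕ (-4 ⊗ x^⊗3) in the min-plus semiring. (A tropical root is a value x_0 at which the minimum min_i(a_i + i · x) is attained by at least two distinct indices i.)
Roots: {-3, -2, 8}

Each tropical root is a break point of the lower envelope of the lines y = a_i + i · x (there are 4 lines, with slopes 0, 1, ..., 3). Only the lines that attain the minimum somewhere contribute to roots; other lines are dominated. Here the surviving (envelope) indices are i = 3, i = 2, i = 1, i = 0.
Intersections between consecutive envelope lines give the roots: for adjacent envelope indices i < j the intersection is x = (a_i − a_j) / (j − i). Reading off the sorted break points: {-3, -2, 8}.
Verification: at each break x_0, at least two indices attain the minimum of min_i(a_i + i · x_0).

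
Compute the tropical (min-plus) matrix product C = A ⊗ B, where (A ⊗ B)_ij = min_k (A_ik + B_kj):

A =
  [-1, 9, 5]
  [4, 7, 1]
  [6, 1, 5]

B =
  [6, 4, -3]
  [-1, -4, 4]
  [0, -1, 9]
A ⊗ B =
  [5, 3, -4]
  [1, 0, 1]
  [0, -3, 3]

Apply the min-plus product entry-by-entry:
  C[0][0] = min over k of (A[0][0] + B[0][0] = -1 + 6 = 5, A[0][1] + B[1][0] = 9 + -1 = 8, A[0][2] + B[2][0] = 5 + 0 = 5) = 5 (attained at k = 0)
  C[0][1] = min over k of (A[0][0] + B[0][1] = -1 + 4 = 3, A[0][1] + B[1][1] = 9 + -4 = 5, A[0][2] + B[2][1] = 5 + -1 = 4) = 3 (attained at k = 0)
  C[0][2] = min over k of (A[0][0] + B[0][2] = -1 + -3 = -4, A[0][1] + B[1][2] = 9 + 4 = 13, A[0][2] + B[2][2] = 5 + 9 = 14) = -4 (attained at k = 0)
  C[1][0] = min over k of (A[1][0] + B[0][0] = 4 + 6 = 10, A[1][1] + B[1][0] = 7 + -1 = 6, A[1][2] + B[2][0] = 1 + 0 = 1) = 1 (attained at k = 2)
  C[1][1] = min over k of (A[1][0] + B[0][1] = 4 + 4 = 8, A[1][1] + B[1][1] = 7 + -4 = 3, A[1][2] + B[2][1] = 1 + -1 = 0) = 0 (attained at k = 2)
  C[1][2] = min over k of (A[1][0] + B[0][2] = 4 + -3 = 1, A[1][1] + B[1][2] = 7 + 4 = 11, A[1][2] + B[2][2] = 1 + 9 = 10) = 1 (attained at k = 0)
  C[2][0] = min over k of (A[2][0] + B[0][0] = 6 + 6 = 12, A[2][1] + B[1][0] = 1 + -1 = 0, A[2][2] + B[2][0] = 5 + 0 = 5) = 0 (attained at k = 1)
  C[2][1] = min over k of (A[2][0] + B[0][1] = 6 + 4 = 10, A[2][1] + B[1][1] = 1 + -4 = -3, A[2][2] + B[2][1] = 5 + -1 = 4) = -3 (attained at k = 1)
  C[2][2] = min over k of (A[2][0] + B[0][2] = 6 + -3 = 3, A[2][1] + B[1][2] = 1 + 4 = 5, A[2][2] + B[2][2] = 5 + 9 = 14) = 3 (attained at k = 0)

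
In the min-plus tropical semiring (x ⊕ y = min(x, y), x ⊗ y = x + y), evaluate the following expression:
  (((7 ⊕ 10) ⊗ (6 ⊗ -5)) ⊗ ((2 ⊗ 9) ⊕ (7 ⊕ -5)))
(((7 ⊕ 10) ⊗ (6 ⊗ -5)) ⊗ ((2 ⊗ 9) ⊕ (7 ⊕ -5))) = 3

Expand innermost to outermost. Recall ⊕ takes the minimum of its arguments and ⊗ takes their sum. Working out the expression (((7 ⊕ 10) ⊗ (6 ⊗ -5)) ⊗ ((2 ⊗ 9) ⊕ (7 ⊕ -5))) gives 3.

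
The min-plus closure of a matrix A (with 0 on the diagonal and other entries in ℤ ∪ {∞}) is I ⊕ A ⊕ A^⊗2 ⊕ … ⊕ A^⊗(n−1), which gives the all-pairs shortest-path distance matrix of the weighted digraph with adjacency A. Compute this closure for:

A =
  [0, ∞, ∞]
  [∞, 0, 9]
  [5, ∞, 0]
Closure =
  [0, ∞, ∞]
  [14, 0, 9]
  [5, ∞, 0]

This is the Floyd-Warshall all-pairs shortest-path computation. For each intermediate vertex k = 0, 1, …, 2, update dist[i][j] ← min(dist[i][j], dist[i][k] + dist[k][j]). The final matrix gives, for each (i, j), the minimum total weight of any directed path from i to j (possibly empty when i = j).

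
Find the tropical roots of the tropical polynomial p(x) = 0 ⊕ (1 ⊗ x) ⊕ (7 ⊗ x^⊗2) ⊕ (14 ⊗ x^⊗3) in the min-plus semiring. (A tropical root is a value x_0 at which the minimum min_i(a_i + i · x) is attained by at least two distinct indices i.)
Roots: {-7, -6, -1}

Each tropical root is a break point of the lower envelope of the lines y = a_i + i · x (there are 4 lines, with slopes 0, 1, ..., 3). Only the lines that attain the minimum somewhere contribute to roots; other lines are dominated. Here the surviving (envelope) indices are i = 3, i = 2, i = 1, i = 0.
Intersections between consecutive envelope lines give the roots: for adjacent envelope indices i < j the intersection is x = (a_i − a_j) / (j − i). Reading off the sorted break points: {-7, -6, -1}.
Verification: at each break x_0, at least two indices attain the minimum of min_i(a_i + i · x_0).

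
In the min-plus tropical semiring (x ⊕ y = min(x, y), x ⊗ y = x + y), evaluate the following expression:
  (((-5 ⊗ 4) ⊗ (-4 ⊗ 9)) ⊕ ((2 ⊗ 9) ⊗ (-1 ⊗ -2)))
(((-5 ⊗ 4) ⊗ (-4 ⊗ 9)) ⊕ ((2 ⊗ 9) ⊗ (-1 ⊗ -2))) = 4

Expand innermost to outermost. Recall ⊕ takes the minimum of its arguments and ⊗ takes their sum. Working out the expression (((-5 ⊗ 4) ⊗ (-4 ⊗ 9)) ⊕ ((2 ⊗ 9) ⊗ (-1 ⊗ -2))) gives 4.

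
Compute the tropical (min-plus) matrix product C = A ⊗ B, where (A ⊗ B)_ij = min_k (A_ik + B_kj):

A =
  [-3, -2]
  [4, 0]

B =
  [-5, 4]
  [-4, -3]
A ⊗ B =
  [-8, -5]
  [-4, -3]

Apply the min-plus product entry-by-entry:
  C[0][0] = min over k of (A[0][0] + B[0][0] = -3 + -5 = -8, A[0][1] + B[1][0] = -2 + -4 = -6) = -8 (attained at k = 0)
  C[0][1] = min over k of (A[0][0] + B[0][1] = -3 + 4 = 1, A[0][1] + B[1][1] = -2 + -3 = -5) = -5 (attained at k = 1)
  C[1][0] = min over k of (A[1][0] + B[0][0] = 4 + -5 = -1, A[1][1] + B[1][0] = 0 + -4 = -4) = -4 (attained at k = 1)
  C[1][1] = min over k of (A[1][0] + B[0][1] = 4 + 4 = 8, A[1][1] + B[1][1] = 0 + -3 = -3) = -3 (attained at k = 1)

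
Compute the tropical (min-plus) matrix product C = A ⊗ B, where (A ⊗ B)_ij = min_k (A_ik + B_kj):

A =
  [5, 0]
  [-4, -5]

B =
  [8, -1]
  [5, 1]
A ⊗ B =
  [5, 1]
  [0, -5]

Apply the min-plus product entry-by-entry:
  C[0][0] = min over k of (A[0][0] + B[0][0] = 5 + 8 = 13, A[0][1] + B[1][0] = 0 + 5 = 5) = 5 (attained at k = 1)
  C[0][1] = min over k of (A[0][0] + B[0][1] = 5 + -1 = 4, A[0][1] + B[1][1] = 0 + 1 = 1) = 1 (attained at k = 1)
  C[1][0] = min over k of (A[1][0] + B[0][0] = -4 + 8 = 4, A[1][1] + B[1][0] = -5 + 5 = 0) = 0 (attained at k = 1)
  C[1][1] = min over k of (A[1][0] + B[0][1] = -4 + -1 = -5, A[1][1] + B[1][1] = -5 + 1 = -4) = -5 (attained at k = 0)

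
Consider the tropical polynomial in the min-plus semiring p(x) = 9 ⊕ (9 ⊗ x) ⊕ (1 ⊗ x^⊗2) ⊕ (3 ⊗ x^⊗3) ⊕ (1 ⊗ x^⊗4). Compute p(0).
p(0) = 1

A tropical monomial a ⊗ x^⊗i evaluates to a + i · x. Evaluating each term at x = 0:
  Term 0 contributes 9 + 0 · 0 = 9
  Term 1 contributes 9 + 1 · 0 = 9
  Term 2 contributes 1 + 2 · 0 = 1
  Term 3 contributes 3 + 3 · 0 = 3
  Term 4 contributes 1 + 4 · 0 = 1
p(0) = ⊕ of these = min[9, 9, 1, 3, 1] = 1.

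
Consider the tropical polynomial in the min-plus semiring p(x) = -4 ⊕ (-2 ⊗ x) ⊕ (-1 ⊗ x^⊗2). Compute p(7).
p(7) = -4

A tropical monomial a ⊗ x^⊗i evaluates to a + i · x. Evaluating each term at x = 7:
  Term 0 contributes -4 + 0 · 7 = -4
  Term 1 contributes -2 + 1 · 7 = 5
  Term 2 contributes -1 + 2 · 7 = 13
p(7) = ⊕ of these = min[-4, 5, 13] = -4.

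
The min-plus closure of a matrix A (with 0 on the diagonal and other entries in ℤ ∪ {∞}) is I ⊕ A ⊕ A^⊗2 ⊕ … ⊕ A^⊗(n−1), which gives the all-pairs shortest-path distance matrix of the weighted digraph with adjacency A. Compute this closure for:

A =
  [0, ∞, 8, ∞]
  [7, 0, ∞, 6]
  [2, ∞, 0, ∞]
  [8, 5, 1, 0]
Closure =
  [0, ∞, 8, ∞]
  [7, 0, 7, 6]
  [2, ∞, 0, ∞]
  [3, 5, 1, 0]

This is the Floyd-Warshall all-pairs shortest-path computation. For each intermediate vertex k = 0, 1, …, 3, update dist[i][j] ← min(dist[i][j], dist[i][k] + dist[k][j]). The final matrix gives, for each (i, j), the minimum total weight of any directed path from i to j (possibly empty when i = j).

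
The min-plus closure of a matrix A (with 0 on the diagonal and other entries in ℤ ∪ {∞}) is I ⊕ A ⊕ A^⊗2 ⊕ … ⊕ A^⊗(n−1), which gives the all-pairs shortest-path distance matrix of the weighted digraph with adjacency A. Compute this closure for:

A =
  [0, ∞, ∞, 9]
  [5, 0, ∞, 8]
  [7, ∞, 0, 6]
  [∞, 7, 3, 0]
Closure =
  [0, 16, 12, 9]
  [5, 0, 11, 8]
  [7, 13, 0, 6]
  [10, 7, 3, 0]

This is the Floyd-Warshall all-pairs shortest-path computation. For each intermediate vertex k = 0, 1, …, 3, update dist[i][j] ← min(dist[i][j], dist[i][k] + dist[k][j]). The final matrix gives, for each (i, j), the minimum total weight of any directed path from i to j (possibly empty when i = j).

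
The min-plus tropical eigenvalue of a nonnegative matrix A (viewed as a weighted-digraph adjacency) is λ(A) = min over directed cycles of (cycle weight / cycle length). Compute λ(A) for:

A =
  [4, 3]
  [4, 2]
λ(A) = 2

Enumerate directed cycles and compute their means (weight / length). Sample:
  cycle 0 → 0: weight = 4, length = 1, mean = 4/1 ≈ 4.000
  cycle 1 → 1: weight = 2, length = 1, mean = 2/1 ≈ 2.000
  cycle 0 → 1 → 0: weight = 7, length = 2, mean = 7/2 ≈ 3.500
  cycle 1 → 0 → 1: weight = 7, length = 2, mean = 7/2 ≈ 3.500
Minimum mean = 2.000, attained e.g. along the cycle 1 → 1 with weight 2 and length 1. So λ(A) = 2/1 = 2.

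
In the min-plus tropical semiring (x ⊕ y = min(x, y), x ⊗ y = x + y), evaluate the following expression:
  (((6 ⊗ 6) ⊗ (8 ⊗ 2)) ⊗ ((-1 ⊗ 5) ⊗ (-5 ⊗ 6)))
(((6 ⊗ 6) ⊗ (8 ⊗ 2)) ⊗ ((-1 ⊗ 5) ⊗ (-5 ⊗ 6))) = 27

Expand innermost to outermost. Recall ⊕ takes the minimum of its arguments and ⊗ takes their sum. Working out the expression (((6 ⊗ 6) ⊗ (8 ⊗ 2)) ⊗ ((-1 ⊗ 5) ⊗ (-5 ⊗ 6))) gives 27.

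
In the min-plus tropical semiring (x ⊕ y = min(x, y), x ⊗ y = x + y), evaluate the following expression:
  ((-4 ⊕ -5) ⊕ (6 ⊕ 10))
((-4 ⊕ -5) ⊕ (6 ⊕ 10)) = -5

Expand innermost to outermost. Recall ⊕ takes the minimum of its arguments and ⊗ takes their sum. Working out the expression ((-4 ⊕ -5) ⊕ (6 ⊕ 10)) gives -5.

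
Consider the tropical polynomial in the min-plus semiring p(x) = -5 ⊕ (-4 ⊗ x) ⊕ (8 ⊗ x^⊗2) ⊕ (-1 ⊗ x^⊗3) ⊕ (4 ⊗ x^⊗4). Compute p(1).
p(1) = -5

A tropical monomial a ⊗ x^⊗i evaluates to a + i · x. Evaluating each term at x = 1:
  Term 0 contributes -5 + 0 · 1 = -5
  Term 1 contributes -4 + 1 · 1 = -3
  Term 2 contributes 8 + 2 · 1 = 10
  Term 3 contributes -1 + 3 · 1 = 2
  Term 4 contributes 4 + 4 · 1 = 8
p(1) = ⊕ of these = min[-5, -3, 10, 2, 8] = -5.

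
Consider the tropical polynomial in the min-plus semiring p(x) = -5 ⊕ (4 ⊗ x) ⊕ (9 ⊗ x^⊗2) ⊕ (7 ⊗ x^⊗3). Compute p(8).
p(8) = -5

A tropical monomial a ⊗ x^⊗i evaluates to a + i · x. Evaluating each term at x = 8:
  Term 0 contributes -5 + 0 · 8 = -5
  Term 1 contributes 4 + 1 · 8 = 12
  Term 2 contributes 9 + 2 · 8 = 25
  Term 3 contributes 7 + 3 · 8 = 31
p(8) = ⊕ of these = min[-5, 12, 25, 31] = -5.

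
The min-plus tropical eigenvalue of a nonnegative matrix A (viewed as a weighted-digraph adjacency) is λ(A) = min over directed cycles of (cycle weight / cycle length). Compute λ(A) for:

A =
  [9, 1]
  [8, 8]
λ(A) = 9/2

Enumerate directed cycles and compute their means (weight / length). Sample:
  cycle 0 → 0: weight = 9, length = 1, mean = 9/1 ≈ 9.000
  cycle 1 → 1: weight = 8, length = 1, mean = 8/1 ≈ 8.000
  cycle 0 → 1 → 0: weight = 9, length = 2, mean = 9/2 ≈ 4.500
  cycle 1 → 0 → 1: weight = 9, length = 2, mean = 9/2 ≈ 4.500
Minimum mean = 4.500, attained e.g. along the cycle 0 → 1 → 0 with weight 9 and length 2. So λ(A) = 9/2 = 9/2.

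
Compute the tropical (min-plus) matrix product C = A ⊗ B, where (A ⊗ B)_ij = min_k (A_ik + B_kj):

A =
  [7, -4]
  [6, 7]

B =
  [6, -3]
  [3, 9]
A ⊗ B =
  [-1, 4]
  [10, 3]

Apply the min-plus product entry-by-entry:
  C[0][0] = min over k of (A[0][0] + B[0][0] = 7 + 6 = 13, A[0][1] + B[1][0] = -4 + 3 = -1) = -1 (attained at k = 1)
  C[0][1] = min over k of (A[0][0] + B[0][1] = 7 + -3 = 4, A[0][1] + B[1][1] = -4 + 9 = 5) = 4 (attained at k = 0)
  C[1][0] = min over k of (A[1][0] + B[0][0] = 6 + 6 = 12, A[1][1] + B[1][0] = 7 + 3 = 10) = 10 (attained at k = 1)
  C[1][1] = min over k of (A[1][0] + B[0][1] = 6 + -3 = 3, A[1][1] + B[1][1] = 7 + 9 = 16) = 3 (attained at k = 0)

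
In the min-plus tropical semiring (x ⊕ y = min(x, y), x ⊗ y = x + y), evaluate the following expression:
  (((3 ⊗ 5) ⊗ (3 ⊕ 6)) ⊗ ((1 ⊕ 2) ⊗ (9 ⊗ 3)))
(((3 ⊗ 5) ⊗ (3 ⊕ 6)) ⊗ ((1 ⊕ 2) ⊗ (9 ⊗ 3))) = 24

Expand innermost to outermost. Recall ⊕ takes the minimum of its arguments and ⊗ takes their sum. Working out the expression (((3 ⊗ 5) ⊗ (3 ⊕ 6)) ⊗ ((1 ⊕ 2) ⊗ (9 ⊗ 3))) gives 24.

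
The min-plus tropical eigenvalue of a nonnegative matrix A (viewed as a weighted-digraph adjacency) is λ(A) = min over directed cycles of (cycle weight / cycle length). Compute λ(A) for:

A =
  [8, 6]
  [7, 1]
λ(A) = 1

Enumerate directed cycles and compute their means (weight / length). Sample:
  cycle 0 → 0: weight = 8, length = 1, mean = 8/1 ≈ 8.000
  cycle 1 → 1: weight = 1, length = 1, mean = 1/1 ≈ 1.000
  cycle 0 → 1 → 0: weight = 13, length = 2, mean = 13/2 ≈ 6.500
  cycle 1 → 0 → 1: weight = 13, length = 2, mean = 13/2 ≈ 6.500
Minimum mean = 1.000, attained e.g. along the cycle 1 → 1 with weight 1 and length 1. So λ(A) = 1/1 = 1.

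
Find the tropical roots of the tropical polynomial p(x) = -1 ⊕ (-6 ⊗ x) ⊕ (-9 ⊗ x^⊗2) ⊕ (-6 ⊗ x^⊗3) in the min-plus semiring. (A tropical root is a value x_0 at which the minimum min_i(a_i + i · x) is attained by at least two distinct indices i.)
Roots: {-3, 3, 5}

Each tropical root is a break point of the lower envelope of the lines y = a_i + i · x (there are 4 lines, with slopes 0, 1, ..., 3). Only the lines that attain the minimum somewhere contribute to roots; other lines are dominated. Here the surviving (envelope) indices are i = 3, i = 2, i = 1, i = 0.
Intersections between consecutive envelope lines give the roots: for adjacent envelope indices i < j the intersection is x = (a_i − a_j) / (j − i). Reading off the sorted break points: {-3, 3, 5}.
Verification: at each break x_0, at least two indices attain the minimum of min_i(a_i + i · x_0).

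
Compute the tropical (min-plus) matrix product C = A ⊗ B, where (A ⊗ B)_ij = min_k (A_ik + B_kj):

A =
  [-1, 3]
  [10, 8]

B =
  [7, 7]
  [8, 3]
A ⊗ B =
  [6, 6]
  [16, 11]

Apply the min-plus product entry-by-entry:
  C[0][0] = min over k of (A[0][0] + B[0][0] = -1 + 7 = 6, A[0][1] + B[1][0] = 3 + 8 = 11) = 6 (attained at k = 0)
  C[0][1] = min over k of (A[0][0] + B[0][1] = -1 + 7 = 6, A[0][1] + B[1][1] = 3 + 3 = 6) = 6 (attained at k = 0)
  C[1][0] = min over k of (A[1][0] + B[0][0] = 10 + 7 = 17, A[1][1] + B[1][0] = 8 + 8 = 16) = 16 (attained at k = 1)
  C[1][1] = min over k of (A[1][0] + B[0][1] = 10 + 7 = 17, A[1][1] + B[1][1] = 8 + 3 = 11) = 11 (attained at k = 1)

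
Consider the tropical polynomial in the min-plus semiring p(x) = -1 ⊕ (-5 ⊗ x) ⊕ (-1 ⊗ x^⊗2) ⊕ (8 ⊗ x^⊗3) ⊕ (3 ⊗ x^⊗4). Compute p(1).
p(1) = -4

A tropical monomial a ⊗ x^⊗i evaluates to a + i · x. Evaluating each term at x = 1:
  Term 0 contributes -1 + 0 · 1 = -1
  Term 1 contributes -5 + 1 · 1 = -4
  Term 2 contributes -1 + 2 · 1 = 1
  Term 3 contributes 8 + 3 · 1 = 11
  Term 4 contributes 3 + 4 · 1 = 7
p(1) = ⊕ of these = min[-1, -4, 1, 11, 7] = -4.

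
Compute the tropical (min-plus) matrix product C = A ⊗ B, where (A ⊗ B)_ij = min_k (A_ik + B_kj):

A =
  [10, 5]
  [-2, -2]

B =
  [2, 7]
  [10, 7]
A ⊗ B =
  [12, 12]
  [0, 5]

Apply the min-plus product entry-by-entry:
  C[0][0] = min over k of (A[0][0] + B[0][0] = 10 + 2 = 12, A[0][1] + B[1][0] = 5 + 10 = 15) = 12 (attained at k = 0)
  C[0][1] = min over k of (A[0][0] + B[0][1] = 10 + 7 = 17, A[0][1] + B[1][1] = 5 + 7 = 12) = 12 (attained at k = 1)
  C[1][0] = min over k of (A[1][0] + B[0][0] = -2 + 2 = 0, A[1][1] + B[1][0] = -2 + 10 = 8) = 0 (attained at k = 0)
  C[1][1] = min over k of (A[1][0] + B[0][1] = -2 + 7 = 5, A[1][1] + B[1][1] = -2 + 7 = 5) = 5 (attained at k = 0)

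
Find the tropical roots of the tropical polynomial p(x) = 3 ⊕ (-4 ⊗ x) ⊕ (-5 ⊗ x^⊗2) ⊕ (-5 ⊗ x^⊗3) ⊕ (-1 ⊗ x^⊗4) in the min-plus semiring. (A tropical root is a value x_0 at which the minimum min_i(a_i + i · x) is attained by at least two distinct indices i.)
Roots: {-4, 0, 1, 7}

Each tropical root is a break point of the lower envelope of the lines y = a_i + i · x (there are 5 lines, with slopes 0, 1, ..., 4). Only the lines that attain the minimum somewhere contribute to roots; other lines are dominated. Here the surviving (envelope) indices are i = 4, i = 3, i = 2, i = 1, i = 0.
Intersections between consecutive envelope lines give the roots: for adjacent envelope indices i < j the intersection is x = (a_i − a_j) / (j − i). Reading off the sorted break points: {-4, 0, 1, 7}.
Verification: at each break x_0, at least two indices attain the minimum of min_i(a_i + i · x_0).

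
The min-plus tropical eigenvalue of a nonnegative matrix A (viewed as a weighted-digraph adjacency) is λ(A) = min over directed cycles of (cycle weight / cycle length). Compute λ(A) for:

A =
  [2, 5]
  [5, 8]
λ(A) = 2

Enumerate directed cycles and compute their means (weight / length). Sample:
  cycle 0 → 0: weight = 2, length = 1, mean = 2/1 ≈ 2.000
  cycle 1 → 1: weight = 8, length = 1, mean = 8/1 ≈ 8.000
  cycle 0 → 1 → 0: weight = 10, length = 2, mean = 10/2 ≈ 5.000
  cycle 1 → 0 → 1: weight = 10, length = 2, mean = 10/2 ≈ 5.000
Minimum mean = 2.000, attained e.g. along the cycle 0 → 0 with weight 2 and length 1. So λ(A) = 2/1 = 2.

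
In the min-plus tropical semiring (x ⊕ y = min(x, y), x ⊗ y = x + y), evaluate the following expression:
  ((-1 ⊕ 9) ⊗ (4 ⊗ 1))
((-1 ⊕ 9) ⊗ (4 ⊗ 1)) = 4

Expand innermost to outermost. Recall ⊕ takes the minimum of its arguments and ⊗ takes their sum. Working out the expression ((-1 ⊕ 9) ⊗ (4 ⊗ 1)) gives 4.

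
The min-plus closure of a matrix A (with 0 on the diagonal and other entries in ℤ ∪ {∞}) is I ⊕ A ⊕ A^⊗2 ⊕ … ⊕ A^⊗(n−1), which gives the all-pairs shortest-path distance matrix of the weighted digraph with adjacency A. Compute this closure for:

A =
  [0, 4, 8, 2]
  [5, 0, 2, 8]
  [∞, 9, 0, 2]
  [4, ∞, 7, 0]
Closure =
  [0, 4, 6, 2]
  [5, 0, 2, 4]
  [6, 9, 0, 2]
  [4, 8, 7, 0]

This is the Floyd-Warshall all-pairs shortest-path computation. For each intermediate vertex k = 0, 1, …, 3, update dist[i][j] ← min(dist[i][j], dist[i][k] + dist[k][j]). The final matrix gives, for each (i, j), the minimum total weight of any directed path from i to j (possibly empty when i = j).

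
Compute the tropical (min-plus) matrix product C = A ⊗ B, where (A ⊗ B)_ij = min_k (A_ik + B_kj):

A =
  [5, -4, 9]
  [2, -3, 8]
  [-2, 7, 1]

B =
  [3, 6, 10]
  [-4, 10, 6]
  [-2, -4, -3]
A ⊗ B =
  [-8, 5, 2]
  [-7, 4, 3]
  [-1, -3, -2]

Apply the min-plus product entry-by-entry:
  C[0][0] = min over k of (A[0][0] + B[0][0] = 5 + 3 = 8, A[0][1] + B[1][0] = -4 + -4 = -8, A[0][2] + B[2][0] = 9 + -2 = 7) = -8 (attained at k = 1)
  C[0][1] = min over k of (A[0][0] + B[0][1] = 5 + 6 = 11, A[0][1] + B[1][1] = -4 + 10 = 6, A[0][2] + B[2][1] = 9 + -4 = 5) = 5 (attained at k = 2)
  C[0][2] = min over k of (A[0][0] + B[0][2] = 5 + 10 = 15, A[0][1] + B[1][2] = -4 + 6 = 2, A[0][2] + B[2][2] = 9 + -3 = 6) = 2 (attained at k = 1)
  C[1][0] = min over k of (A[1][0] + B[0][0] = 2 + 3 = 5, A[1][1] + B[1][0] = -3 + -4 = -7, A[1][2] + B[2][0] = 8 + -2 = 6) = -7 (attained at k = 1)
  C[1][1] = min over k of (A[1][0] + B[0][1] = 2 + 6 = 8, A[1][1] + B[1][1] = -3 + 10 = 7, A[1][2] + B[2][1] = 8 + -4 = 4) = 4 (attained at k = 2)
  C[1][2] = min over k of (A[1][0] + B[0][2] = 2 + 10 = 12, A[1][1] + B[1][2] = -3 + 6 = 3, A[1][2] + B[2][2] = 8 + -3 = 5) = 3 (attained at k = 1)
  C[2][0] = min over k of (A[2][0] + B[0][0] = -2 + 3 = 1, A[2][1] + B[1][0] = 7 + -4 = 3, A[2][2] + B[2][0] = 1 + -2 = -1) = -1 (attained at k = 2)
  C[2][1] = min over k of (A[2][0] + B[0][1] = -2 + 6 = 4, A[2][1] + B[1][1] = 7 + 10 = 17, A[2][2] + B[2][1] = 1 + -4 = -3) = -3 (attained at k = 2)
  C[2][2] = min over k of (A[2][0] + B[0][2] = -2 + 10 = 8, A[2][1] + B[1][2] = 7 + 6 = 13, A[2][2] + B[2][2] = 1 + -3 = -2) = -2 (attained at k = 2)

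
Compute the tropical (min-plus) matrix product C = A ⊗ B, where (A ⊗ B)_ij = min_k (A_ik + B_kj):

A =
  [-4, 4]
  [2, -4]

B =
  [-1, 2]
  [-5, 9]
A ⊗ B =
  [-5, -2]
  [-9, 4]

Apply the min-plus product entry-by-entry:
  C[0][0] = min over k of (A[0][0] + B[0][0] = -4 + -1 = -5, A[0][1] + B[1][0] = 4 + -5 = -1) = -5 (attained at k = 0)
  C[0][1] = min over k of (A[0][0] + B[0][1] = -4 + 2 = -2, A[0][1] + B[1][1] = 4 + 9 = 13) = -2 (attained at k = 0)
  C[1][0] = min over k of (A[1][0] + B[0][0] = 2 + -1 = 1, A[1][1] + B[1][0] = -4 + -5 = -9) = -9 (attained at k = 1)
  C[1][1] = min over k of (A[1][0] + B[0][1] = 2 + 2 = 4, A[1][1] + B[1][1] = -4 + 9 = 5) = 4 (attained at k = 0)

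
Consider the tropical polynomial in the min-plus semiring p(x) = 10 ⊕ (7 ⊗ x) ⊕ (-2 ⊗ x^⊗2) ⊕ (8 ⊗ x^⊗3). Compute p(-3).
p(-3) = -8

A tropical monomial a ⊗ x^⊗i evaluates to a + i · x. Evaluating each term at x = -3:
  Term 0 contributes 10 + 0 · -3 = 10
  Term 1 contributes 7 + 1 · -3 = 4
  Term 2 contributes -2 + 2 · -3 = -8
  Term 3 contributes 8 + 3 · -3 = -1
p(-3) = ⊕ of these = min[10, 4, -8, -1] = -8.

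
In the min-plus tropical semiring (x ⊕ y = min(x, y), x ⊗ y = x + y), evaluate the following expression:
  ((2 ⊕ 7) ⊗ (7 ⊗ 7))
((2 ⊕ 7) ⊗ (7 ⊗ 7)) = 16

Expand innermost to outermost. Recall ⊕ takes the minimum of its arguments and ⊗ takes their sum. Working out the expression ((2 ⊕ 7) ⊗ (7 ⊗ 7)) gives 16.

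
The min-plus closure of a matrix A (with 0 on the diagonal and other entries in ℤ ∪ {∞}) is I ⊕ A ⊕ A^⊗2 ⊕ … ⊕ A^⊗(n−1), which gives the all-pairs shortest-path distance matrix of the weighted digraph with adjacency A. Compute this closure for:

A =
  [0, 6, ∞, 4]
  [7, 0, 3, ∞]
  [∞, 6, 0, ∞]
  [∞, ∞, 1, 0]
Closure =
  [0, 6, 5, 4]
  [7, 0, 3, 11]
  [13, 6, 0, 17]
  [14, 7, 1, 0]

This is the Floyd-Warshall all-pairs shortest-path computation. For each intermediate vertex k = 0, 1, …, 3, update dist[i][j] ← min(dist[i][j], dist[i][k] + dist[k][j]). The final matrix gives, for each (i, j), the minimum total weight of any directed path from i to j (possibly empty when i = j).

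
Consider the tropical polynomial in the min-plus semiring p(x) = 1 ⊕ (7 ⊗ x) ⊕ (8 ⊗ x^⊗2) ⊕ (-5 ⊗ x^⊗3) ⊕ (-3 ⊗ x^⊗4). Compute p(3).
p(3) = 1

A tropical monomial a ⊗ x^⊗i evaluates to a + i · x. Evaluating each term at x = 3:
  Term 0 contributes 1 + 0 · 3 = 1
  Term 1 contributes 7 + 1 · 3 = 10
  Term 2 contributes 8 + 2 · 3 = 14
  Term 3 contributes -5 + 3 · 3 = 4
  Term 4 contributes -3 + 4 · 3 = 9
p(3) = ⊕ of these = min[1, 10, 14, 4, 9] = 1.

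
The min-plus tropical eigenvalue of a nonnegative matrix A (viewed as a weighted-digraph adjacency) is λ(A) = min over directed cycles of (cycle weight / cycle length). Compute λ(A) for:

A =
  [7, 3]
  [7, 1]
λ(A) = 1

Enumerate directed cycles and compute their means (weight / length). Sample:
  cycle 0 → 0: weight = 7, length = 1, mean = 7/1 ≈ 7.000
  cycle 1 → 1: weight = 1, length = 1, mean = 1/1 ≈ 1.000
  cycle 0 → 1 → 0: weight = 10, length = 2, mean = 10/2 ≈ 5.000
  cycle 1 → 0 → 1: weight = 10, length = 2, mean = 10/2 ≈ 5.000
Minimum mean = 1.000, attained e.g. along the cycle 1 → 1 with weight 1 and length 1. So λ(A) = 1/1 = 1.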